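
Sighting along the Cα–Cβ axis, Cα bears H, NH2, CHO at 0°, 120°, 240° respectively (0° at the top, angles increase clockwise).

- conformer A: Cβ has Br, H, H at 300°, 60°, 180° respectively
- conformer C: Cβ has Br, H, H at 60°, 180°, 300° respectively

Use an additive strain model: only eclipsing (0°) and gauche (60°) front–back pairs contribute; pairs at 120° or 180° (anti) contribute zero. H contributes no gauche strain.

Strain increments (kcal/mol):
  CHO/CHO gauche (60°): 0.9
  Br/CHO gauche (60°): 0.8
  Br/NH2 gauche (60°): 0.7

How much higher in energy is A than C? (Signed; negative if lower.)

+0.1 kcal/mol

A (staggered): CHO(240°)/Br(300°) gauche 0.8 → 0.8 kcal/mol.
C (staggered): NH2(120°)/Br(60°) gauche 0.7 → 0.7 kcal/mol.
E(A) − E(C) = 0.8 − 0.7 = +0.1 kcal/mol.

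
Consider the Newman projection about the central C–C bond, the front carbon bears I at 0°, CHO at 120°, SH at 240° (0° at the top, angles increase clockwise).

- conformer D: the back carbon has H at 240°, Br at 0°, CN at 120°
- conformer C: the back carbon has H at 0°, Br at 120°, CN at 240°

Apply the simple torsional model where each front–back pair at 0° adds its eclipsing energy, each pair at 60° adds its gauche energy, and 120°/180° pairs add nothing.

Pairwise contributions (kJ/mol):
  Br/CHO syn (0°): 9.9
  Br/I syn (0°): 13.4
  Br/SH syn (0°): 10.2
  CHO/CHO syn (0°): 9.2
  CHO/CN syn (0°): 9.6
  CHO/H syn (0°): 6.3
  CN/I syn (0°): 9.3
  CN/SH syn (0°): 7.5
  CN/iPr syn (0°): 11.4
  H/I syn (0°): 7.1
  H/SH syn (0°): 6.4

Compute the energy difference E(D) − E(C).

D (eclipsed): I–Br eclipsed, CHO–CN eclipsed, SH–H eclipsed; 13.4 + 9.6 + 6.4 = 29.4 kJ/mol.
C (eclipsed): I–H eclipsed, CHO–Br eclipsed, SH–CN eclipsed; 7.1 + 9.9 + 7.5 = 24.5 kJ/mol.
E(D) − E(C) = 29.4 − 24.5 = +4.9 kJ/mol.

+4.9 kJ/mol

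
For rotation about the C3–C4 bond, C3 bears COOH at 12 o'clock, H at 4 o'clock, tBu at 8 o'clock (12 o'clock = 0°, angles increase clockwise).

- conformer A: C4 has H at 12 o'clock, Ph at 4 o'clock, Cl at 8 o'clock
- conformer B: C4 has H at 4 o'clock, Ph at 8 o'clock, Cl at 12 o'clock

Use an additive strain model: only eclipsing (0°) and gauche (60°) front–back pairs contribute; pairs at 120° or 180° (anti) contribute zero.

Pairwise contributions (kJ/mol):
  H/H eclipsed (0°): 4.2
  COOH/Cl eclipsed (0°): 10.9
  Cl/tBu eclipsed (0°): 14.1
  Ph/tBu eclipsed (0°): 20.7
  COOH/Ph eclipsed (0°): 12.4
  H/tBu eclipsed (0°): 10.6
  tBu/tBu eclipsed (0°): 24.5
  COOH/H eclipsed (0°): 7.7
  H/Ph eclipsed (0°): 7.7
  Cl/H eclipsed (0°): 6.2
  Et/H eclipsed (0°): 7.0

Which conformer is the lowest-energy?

A (eclipsed): COOH–H eclipsed, H–Ph eclipsed, tBu–Cl eclipsed; 7.7 + 7.7 + 14.1 = 29.5 kJ/mol.
B (eclipsed): COOH–Cl eclipsed, H–H eclipsed, tBu–Ph eclipsed; 10.9 + 4.2 + 20.7 = 35.8 kJ/mol.
A has the lowest total (29.5 kJ/mol).

A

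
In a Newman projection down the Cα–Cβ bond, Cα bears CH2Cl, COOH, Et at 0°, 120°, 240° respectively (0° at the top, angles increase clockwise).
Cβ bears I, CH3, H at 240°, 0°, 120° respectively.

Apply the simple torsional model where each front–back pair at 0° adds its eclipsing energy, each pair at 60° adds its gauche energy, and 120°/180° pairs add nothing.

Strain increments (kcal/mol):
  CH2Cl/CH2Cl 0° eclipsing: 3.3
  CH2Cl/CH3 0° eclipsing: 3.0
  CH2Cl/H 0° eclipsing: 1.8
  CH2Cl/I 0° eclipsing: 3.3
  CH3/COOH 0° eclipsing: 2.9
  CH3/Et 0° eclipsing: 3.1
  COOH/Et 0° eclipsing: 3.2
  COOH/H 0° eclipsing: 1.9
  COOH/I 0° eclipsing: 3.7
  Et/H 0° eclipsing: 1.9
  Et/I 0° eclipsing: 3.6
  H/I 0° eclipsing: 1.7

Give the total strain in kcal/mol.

This conformer (eclipsed): CH2Cl(0°)/CH3(0°) eclipsed 3.0; COOH(120°)/H(120°) eclipsed 1.9; Et(240°)/I(240°) eclipsed 3.6 → 8.5 kcal/mol.

8.5 kcal/mol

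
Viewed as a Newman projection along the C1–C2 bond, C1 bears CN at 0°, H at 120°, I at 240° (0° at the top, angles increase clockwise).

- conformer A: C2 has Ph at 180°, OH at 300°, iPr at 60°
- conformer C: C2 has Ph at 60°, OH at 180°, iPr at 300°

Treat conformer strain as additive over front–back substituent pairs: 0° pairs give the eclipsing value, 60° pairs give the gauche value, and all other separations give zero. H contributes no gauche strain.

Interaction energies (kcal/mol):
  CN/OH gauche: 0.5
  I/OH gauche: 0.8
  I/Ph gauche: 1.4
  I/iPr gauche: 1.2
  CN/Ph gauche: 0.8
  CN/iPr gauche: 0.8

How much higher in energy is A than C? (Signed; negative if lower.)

-0.1 kcal/mol

A (staggered): CN(0°)/OH(300°) gauche 0.5; CN(0°)/iPr(60°) gauche 0.8; I(240°)/Ph(180°) gauche 1.4; I(240°)/OH(300°) gauche 0.8 → 3.5 kcal/mol.
C (staggered): CN(0°)/Ph(60°) gauche 0.8; CN(0°)/iPr(300°) gauche 0.8; I(240°)/OH(180°) gauche 0.8; I(240°)/iPr(300°) gauche 1.2 → 3.6 kcal/mol.
E(A) − E(C) = 3.5 − 3.6 = -0.1 kcal/mol.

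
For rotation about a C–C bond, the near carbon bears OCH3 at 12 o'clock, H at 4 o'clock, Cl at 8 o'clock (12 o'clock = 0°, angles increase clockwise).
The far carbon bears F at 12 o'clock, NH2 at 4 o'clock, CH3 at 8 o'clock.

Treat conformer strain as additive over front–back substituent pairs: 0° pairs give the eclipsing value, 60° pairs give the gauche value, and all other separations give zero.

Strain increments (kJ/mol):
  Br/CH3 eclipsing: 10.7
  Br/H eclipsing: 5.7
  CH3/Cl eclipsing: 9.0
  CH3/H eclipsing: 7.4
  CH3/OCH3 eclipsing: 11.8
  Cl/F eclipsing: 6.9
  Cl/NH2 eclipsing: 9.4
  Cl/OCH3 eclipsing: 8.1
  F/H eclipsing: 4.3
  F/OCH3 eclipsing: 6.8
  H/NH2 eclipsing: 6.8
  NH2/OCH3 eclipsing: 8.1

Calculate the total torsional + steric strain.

22.6 kJ/mol

This conformer (eclipsed): OCH3(0°)/F(0°) eclipsed 6.8; H(120°)/NH2(120°) eclipsed 6.8; Cl(240°)/CH3(240°) eclipsed 9.0 → 22.6 kJ/mol.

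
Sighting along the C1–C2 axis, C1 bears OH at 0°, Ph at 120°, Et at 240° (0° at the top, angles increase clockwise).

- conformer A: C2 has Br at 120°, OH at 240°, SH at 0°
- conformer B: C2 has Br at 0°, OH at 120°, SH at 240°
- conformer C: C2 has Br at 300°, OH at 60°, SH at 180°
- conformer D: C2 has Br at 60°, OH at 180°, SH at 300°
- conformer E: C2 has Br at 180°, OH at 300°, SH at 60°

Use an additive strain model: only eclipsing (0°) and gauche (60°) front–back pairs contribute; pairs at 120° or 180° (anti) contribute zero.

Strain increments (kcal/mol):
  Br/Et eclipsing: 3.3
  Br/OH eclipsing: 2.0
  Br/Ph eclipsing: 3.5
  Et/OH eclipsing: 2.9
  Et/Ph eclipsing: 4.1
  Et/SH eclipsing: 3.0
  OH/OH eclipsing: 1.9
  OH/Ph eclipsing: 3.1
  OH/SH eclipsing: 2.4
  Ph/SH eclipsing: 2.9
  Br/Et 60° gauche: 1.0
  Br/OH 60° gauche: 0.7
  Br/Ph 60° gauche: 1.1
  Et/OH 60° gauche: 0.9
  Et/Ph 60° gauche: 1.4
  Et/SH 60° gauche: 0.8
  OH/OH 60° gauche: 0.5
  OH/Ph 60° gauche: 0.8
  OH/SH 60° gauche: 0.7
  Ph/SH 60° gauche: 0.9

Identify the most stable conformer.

C

A (eclipsed): OH–SH eclipsed, Ph–Br eclipsed, Et–OH eclipsed; 2.4 + 3.5 + 2.9 = 8.8 kcal/mol.
B (eclipsed): OH–Br eclipsed, Ph–OH eclipsed, Et–SH eclipsed; 2.0 + 3.1 + 3.0 = 8.1 kcal/mol.
C (staggered): OH–Br gauche, OH–OH gauche, Ph–OH gauche, Ph–SH gauche, Et–Br gauche, Et–SH gauche; 0.7 + 0.5 + 0.8 + 0.9 + 1.0 + 0.8 = 4.7 kcal/mol.
D (staggered): OH–Br gauche, OH–SH gauche, Ph–Br gauche, Ph–OH gauche, Et–OH gauche, Et–SH gauche; 0.7 + 0.7 + 1.1 + 0.8 + 0.9 + 0.8 = 5.0 kcal/mol.
E (staggered): OH–OH gauche, OH–SH gauche, Ph–Br gauche, Ph–SH gauche, Et–Br gauche, Et–OH gauche; 0.5 + 0.7 + 1.1 + 0.9 + 1.0 + 0.9 = 5.1 kcal/mol.
C has the lowest total (4.7 kcal/mol).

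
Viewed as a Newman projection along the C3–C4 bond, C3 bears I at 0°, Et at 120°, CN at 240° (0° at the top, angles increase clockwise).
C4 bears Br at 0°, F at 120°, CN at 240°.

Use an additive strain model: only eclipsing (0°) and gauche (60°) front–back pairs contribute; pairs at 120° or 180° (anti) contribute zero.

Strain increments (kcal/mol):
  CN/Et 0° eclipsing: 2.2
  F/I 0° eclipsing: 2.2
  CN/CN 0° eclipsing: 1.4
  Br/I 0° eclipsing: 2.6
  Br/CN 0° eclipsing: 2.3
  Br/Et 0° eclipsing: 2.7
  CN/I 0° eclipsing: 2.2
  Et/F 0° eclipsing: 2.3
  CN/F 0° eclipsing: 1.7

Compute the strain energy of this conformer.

6.3 kcal/mol

This conformer (eclipsed): I–Br eclipsed, Et–F eclipsed, CN–CN eclipsed; 2.6 + 2.3 + 1.4 = 6.3 kcal/mol.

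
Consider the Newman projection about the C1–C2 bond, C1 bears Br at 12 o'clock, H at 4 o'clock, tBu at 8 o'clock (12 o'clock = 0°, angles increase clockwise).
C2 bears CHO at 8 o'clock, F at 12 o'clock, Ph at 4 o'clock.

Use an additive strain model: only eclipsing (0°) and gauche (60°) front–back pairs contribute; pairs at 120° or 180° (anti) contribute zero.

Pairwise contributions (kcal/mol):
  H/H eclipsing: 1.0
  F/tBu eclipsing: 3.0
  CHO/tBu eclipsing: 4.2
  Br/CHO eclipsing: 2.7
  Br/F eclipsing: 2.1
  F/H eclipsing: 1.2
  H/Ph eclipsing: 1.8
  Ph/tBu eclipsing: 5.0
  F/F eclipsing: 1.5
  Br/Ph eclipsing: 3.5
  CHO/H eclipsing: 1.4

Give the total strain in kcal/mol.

This conformer (eclipsed): Br–F eclipsed, H–Ph eclipsed, tBu–CHO eclipsed; 2.1 + 1.8 + 4.2 = 8.1 kcal/mol.

8.1 kcal/mol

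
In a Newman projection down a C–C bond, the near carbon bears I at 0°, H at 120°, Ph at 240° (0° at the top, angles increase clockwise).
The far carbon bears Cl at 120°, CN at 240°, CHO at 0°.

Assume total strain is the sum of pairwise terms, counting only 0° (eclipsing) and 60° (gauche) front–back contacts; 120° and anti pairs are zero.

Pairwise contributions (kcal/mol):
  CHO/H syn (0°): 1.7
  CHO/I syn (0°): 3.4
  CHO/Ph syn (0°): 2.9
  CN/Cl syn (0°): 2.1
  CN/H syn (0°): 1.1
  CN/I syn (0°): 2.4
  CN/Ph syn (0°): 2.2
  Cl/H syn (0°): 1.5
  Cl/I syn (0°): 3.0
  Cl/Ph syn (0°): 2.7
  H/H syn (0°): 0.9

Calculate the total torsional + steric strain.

7.1 kcal/mol

This conformer (eclipsed): I–CHO eclipsed, H–Cl eclipsed, Ph–CN eclipsed; 3.4 + 1.5 + 2.2 = 7.1 kcal/mol.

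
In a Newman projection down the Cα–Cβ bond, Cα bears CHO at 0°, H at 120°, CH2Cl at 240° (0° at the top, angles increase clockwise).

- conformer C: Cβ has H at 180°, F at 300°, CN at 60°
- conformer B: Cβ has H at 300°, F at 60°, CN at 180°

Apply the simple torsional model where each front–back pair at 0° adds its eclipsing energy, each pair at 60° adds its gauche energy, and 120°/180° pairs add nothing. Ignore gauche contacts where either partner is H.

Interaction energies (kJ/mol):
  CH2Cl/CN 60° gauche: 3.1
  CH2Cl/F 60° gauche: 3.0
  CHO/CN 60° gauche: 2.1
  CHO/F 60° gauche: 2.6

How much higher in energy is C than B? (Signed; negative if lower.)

C (staggered): CHO(0°)/F(300°) gauche 2.6; CHO(0°)/CN(60°) gauche 2.1; CH2Cl(240°)/F(300°) gauche 3.0 → 7.7 kJ/mol.
B (staggered): CHO(0°)/F(60°) gauche 2.6; CH2Cl(240°)/CN(180°) gauche 3.1 → 5.7 kJ/mol.
E(C) − E(B) = 7.7 − 5.7 = +2.0 kJ/mol.

+2.0 kJ/mol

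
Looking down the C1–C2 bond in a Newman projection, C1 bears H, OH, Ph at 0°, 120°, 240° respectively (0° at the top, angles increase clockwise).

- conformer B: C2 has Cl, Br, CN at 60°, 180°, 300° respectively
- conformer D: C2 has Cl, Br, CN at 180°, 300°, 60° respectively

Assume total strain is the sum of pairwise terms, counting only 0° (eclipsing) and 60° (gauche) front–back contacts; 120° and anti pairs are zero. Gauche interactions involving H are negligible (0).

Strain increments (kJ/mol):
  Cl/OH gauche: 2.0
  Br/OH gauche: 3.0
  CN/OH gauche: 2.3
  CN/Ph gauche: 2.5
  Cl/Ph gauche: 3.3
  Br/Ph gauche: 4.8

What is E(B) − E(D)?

-0.1 kJ/mol

B (staggered): OH(120°)/Cl(60°) gauche 2.0; OH(120°)/Br(180°) gauche 3.0; Ph(240°)/Br(180°) gauche 4.8; Ph(240°)/CN(300°) gauche 2.5 → 12.3 kJ/mol.
D (staggered): OH(120°)/Cl(180°) gauche 2.0; OH(120°)/CN(60°) gauche 2.3; Ph(240°)/Cl(180°) gauche 3.3; Ph(240°)/Br(300°) gauche 4.8 → 12.4 kJ/mol.
E(B) − E(D) = 12.3 − 12.4 = -0.1 kJ/mol.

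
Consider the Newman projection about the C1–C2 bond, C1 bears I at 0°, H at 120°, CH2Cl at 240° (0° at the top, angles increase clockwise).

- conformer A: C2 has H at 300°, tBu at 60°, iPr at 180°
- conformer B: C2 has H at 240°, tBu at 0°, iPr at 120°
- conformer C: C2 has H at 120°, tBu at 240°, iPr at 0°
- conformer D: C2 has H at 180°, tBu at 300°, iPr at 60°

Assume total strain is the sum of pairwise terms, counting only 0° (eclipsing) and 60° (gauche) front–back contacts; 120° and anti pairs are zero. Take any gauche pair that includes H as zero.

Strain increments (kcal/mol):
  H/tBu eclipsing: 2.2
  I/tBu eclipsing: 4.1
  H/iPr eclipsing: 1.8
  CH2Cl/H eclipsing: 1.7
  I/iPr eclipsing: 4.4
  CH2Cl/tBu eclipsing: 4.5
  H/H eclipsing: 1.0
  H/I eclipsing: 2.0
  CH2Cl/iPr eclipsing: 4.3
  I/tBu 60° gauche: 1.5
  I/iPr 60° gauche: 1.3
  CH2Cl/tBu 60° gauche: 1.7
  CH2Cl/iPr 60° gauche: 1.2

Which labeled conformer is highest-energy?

A (staggered): I–tBu gauche, CH2Cl–iPr gauche; 1.5 + 1.2 = 2.7 kcal/mol.
B (eclipsed): I–tBu eclipsed, H–iPr eclipsed, CH2Cl–H eclipsed; 4.1 + 1.8 + 1.7 = 7.6 kcal/mol.
C (eclipsed): I–iPr eclipsed, H–H eclipsed, CH2Cl–tBu eclipsed; 4.4 + 1.0 + 4.5 = 9.9 kcal/mol.
D (staggered): I–tBu gauche, I–iPr gauche, CH2Cl–tBu gauche; 1.5 + 1.3 + 1.7 = 4.5 kcal/mol.
C has the highest total (9.9 kcal/mol).

C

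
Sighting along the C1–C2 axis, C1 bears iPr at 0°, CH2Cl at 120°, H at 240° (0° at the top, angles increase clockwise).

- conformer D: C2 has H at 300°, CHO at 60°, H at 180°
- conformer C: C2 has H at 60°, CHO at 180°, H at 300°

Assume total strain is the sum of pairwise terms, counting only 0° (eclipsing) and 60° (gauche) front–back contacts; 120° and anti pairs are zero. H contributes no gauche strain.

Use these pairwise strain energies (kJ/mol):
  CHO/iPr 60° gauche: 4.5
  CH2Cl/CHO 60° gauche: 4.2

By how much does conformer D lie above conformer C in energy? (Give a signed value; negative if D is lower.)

D (staggered): iPr(0°)/CHO(60°) gauche 4.5; CH2Cl(120°)/CHO(60°) gauche 4.2 → 8.7 kJ/mol.
C (staggered): CH2Cl(120°)/CHO(180°) gauche 4.2 → 4.2 kJ/mol.
E(D) − E(C) = 8.7 − 4.2 = +4.5 kJ/mol.

+4.5 kJ/mol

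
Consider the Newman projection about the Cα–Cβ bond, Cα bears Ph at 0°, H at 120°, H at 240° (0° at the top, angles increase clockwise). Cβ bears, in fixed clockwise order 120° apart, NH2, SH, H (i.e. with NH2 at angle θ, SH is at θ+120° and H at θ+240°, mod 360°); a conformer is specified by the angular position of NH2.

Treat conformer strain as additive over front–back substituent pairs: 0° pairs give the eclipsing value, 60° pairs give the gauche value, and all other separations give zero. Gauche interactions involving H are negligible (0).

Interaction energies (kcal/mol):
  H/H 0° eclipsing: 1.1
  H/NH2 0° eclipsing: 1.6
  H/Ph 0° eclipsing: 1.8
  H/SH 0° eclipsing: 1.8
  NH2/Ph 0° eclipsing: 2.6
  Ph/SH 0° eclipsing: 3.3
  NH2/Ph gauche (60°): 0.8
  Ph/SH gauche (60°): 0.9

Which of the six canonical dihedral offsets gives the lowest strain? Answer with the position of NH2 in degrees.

NH2 at 0° (eclipsed): Ph(0°)/NH2(0°) eclipsed 2.6; H(120°)/SH(120°) eclipsed 1.8; H(240°)/H(240°) eclipsed 1.1 → 5.5 kcal/mol.
NH2 at 60° (staggered): Ph(0°)/NH2(60°) gauche 0.8 → 0.8 kcal/mol.
NH2 at 120° (eclipsed): Ph(0°)/H(0°) eclipsed 1.8; H(120°)/NH2(120°) eclipsed 1.6; H(240°)/SH(240°) eclipsed 1.8 → 5.2 kcal/mol.
NH2 at 180° (staggered): Ph(0°)/SH(300°) gauche 0.9 → 0.9 kcal/mol.
NH2 at 240° (eclipsed): Ph(0°)/SH(0°) eclipsed 3.3; H(120°)/H(120°) eclipsed 1.1; H(240°)/NH2(240°) eclipsed 1.6 → 6.0 kcal/mol.
NH2 at 300° (staggered): Ph(0°)/NH2(300°) gauche 0.8; Ph(0°)/SH(60°) gauche 0.9 → 1.7 kcal/mol.
The minimum (0.8 kcal/mol) occurs with NH2 at 60°.

60°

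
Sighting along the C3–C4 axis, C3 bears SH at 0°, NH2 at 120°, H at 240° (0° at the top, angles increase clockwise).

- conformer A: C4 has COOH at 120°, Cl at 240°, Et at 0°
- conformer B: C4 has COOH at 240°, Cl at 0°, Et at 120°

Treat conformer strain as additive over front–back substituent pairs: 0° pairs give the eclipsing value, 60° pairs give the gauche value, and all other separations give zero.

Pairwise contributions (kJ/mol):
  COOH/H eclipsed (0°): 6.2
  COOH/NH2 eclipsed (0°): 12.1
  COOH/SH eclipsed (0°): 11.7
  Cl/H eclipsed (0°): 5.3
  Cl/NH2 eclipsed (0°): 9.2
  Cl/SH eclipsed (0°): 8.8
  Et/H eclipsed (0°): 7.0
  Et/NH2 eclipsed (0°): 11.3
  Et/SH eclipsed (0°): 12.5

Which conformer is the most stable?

B

A (eclipsed): SH–Et eclipsed, NH2–COOH eclipsed, H–Cl eclipsed; 12.5 + 12.1 + 5.3 = 29.9 kJ/mol.
B (eclipsed): SH–Cl eclipsed, NH2–Et eclipsed, H–COOH eclipsed; 8.8 + 11.3 + 6.2 = 26.3 kJ/mol.
B has the lowest total (26.3 kJ/mol).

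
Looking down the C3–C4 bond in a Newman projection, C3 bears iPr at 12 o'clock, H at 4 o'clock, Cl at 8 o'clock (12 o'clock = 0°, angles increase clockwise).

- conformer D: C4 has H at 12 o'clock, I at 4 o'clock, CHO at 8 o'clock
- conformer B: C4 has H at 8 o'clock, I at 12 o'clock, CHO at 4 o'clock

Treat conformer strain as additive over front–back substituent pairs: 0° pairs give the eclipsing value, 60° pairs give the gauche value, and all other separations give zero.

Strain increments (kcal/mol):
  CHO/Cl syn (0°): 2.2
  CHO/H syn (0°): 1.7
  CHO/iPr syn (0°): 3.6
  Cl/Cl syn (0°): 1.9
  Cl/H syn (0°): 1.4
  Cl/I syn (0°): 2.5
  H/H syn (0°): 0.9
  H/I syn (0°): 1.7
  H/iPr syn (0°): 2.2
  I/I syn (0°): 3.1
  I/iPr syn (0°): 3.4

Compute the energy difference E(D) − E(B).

-0.4 kcal/mol

D is eclipsed. iPr at 0° is eclipsed with H at 0° (2.2); H at 120° is eclipsed with I at 120° (1.7); Cl at 240° is eclipsed with CHO at 240° (2.2). Total 6.1 kcal/mol.
B is eclipsed. iPr at 0° is eclipsed with I at 0° (3.4); H at 120° is eclipsed with CHO at 120° (1.7); Cl at 240° is eclipsed with H at 240° (1.4). Total 6.5 kcal/mol.
E(D) − E(B) = 6.1 − 6.5 = -0.4 kcal/mol.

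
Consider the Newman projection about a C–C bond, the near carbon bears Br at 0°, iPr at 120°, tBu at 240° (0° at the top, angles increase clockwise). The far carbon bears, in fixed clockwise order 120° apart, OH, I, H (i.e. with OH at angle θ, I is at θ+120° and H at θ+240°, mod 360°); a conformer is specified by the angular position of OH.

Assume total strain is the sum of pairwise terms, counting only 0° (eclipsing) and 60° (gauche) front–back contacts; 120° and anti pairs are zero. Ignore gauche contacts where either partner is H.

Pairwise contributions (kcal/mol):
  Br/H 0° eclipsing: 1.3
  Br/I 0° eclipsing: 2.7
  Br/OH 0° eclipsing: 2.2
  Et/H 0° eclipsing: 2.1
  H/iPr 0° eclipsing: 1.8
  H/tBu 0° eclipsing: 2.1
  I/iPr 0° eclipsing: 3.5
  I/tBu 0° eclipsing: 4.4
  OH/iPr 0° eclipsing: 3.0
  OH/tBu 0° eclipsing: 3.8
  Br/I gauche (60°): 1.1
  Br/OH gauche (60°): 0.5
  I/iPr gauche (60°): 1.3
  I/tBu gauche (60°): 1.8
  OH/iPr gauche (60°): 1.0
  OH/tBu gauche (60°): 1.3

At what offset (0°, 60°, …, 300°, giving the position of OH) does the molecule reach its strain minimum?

OH at 0° is eclipsed. Br at 0° is eclipsed with OH at 0° (2.2); iPr at 120° is eclipsed with I at 120° (3.5); tBu at 240° is eclipsed with H at 240° (2.1). Total 7.8 kcal/mol.
OH at 60° is staggered. Br at 0° is gauche with OH at 60° (0.5); iPr at 120° is gauche with OH at 60° (1.0); iPr at 120° is gauche with I at 180° (1.3); tBu at 240° is gauche with I at 180° (1.8). Total 4.6 kcal/mol.
OH at 120° is eclipsed. Br at 0° is eclipsed with H at 0° (1.3); iPr at 120° is eclipsed with OH at 120° (3.0); tBu at 240° is eclipsed with I at 240° (4.4). Total 8.7 kcal/mol.
OH at 180° is staggered. Br at 0° is gauche with I at 300° (1.1); iPr at 120° is gauche with OH at 180° (1.0); tBu at 240° is gauche with OH at 180° (1.3); tBu at 240° is gauche with I at 300° (1.8). Total 5.2 kcal/mol.
OH at 240° is eclipsed. Br at 0° is eclipsed with I at 0° (2.7); iPr at 120° is eclipsed with H at 120° (1.8); tBu at 240° is eclipsed with OH at 240° (3.8). Total 8.3 kcal/mol.
OH at 300° is staggered. Br at 0° is gauche with OH at 300° (0.5); Br at 0° is gauche with I at 60° (1.1); iPr at 120° is gauche with I at 60° (1.3); tBu at 240° is gauche with OH at 300° (1.3). Total 4.2 kcal/mol.
The minimum (4.2 kcal/mol) occurs with OH at 300°.

300°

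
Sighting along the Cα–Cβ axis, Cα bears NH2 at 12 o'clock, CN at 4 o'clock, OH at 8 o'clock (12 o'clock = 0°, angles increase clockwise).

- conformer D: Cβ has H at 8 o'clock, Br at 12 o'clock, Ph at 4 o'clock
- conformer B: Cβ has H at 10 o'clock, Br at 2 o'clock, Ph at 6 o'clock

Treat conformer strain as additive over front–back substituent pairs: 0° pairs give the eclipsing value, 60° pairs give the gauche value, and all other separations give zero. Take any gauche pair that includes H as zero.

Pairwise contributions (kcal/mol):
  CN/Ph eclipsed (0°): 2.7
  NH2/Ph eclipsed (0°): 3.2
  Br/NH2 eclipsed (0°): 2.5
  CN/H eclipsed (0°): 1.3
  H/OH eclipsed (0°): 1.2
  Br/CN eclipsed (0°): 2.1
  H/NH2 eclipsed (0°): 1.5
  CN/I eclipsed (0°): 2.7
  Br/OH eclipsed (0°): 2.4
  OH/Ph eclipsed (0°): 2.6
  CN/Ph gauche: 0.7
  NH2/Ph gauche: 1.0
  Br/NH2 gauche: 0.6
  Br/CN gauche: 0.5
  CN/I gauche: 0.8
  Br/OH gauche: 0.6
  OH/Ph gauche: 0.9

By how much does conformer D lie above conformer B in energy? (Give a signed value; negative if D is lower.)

+3.7 kcal/mol

D is eclipsed. NH2 at 0° is eclipsed with Br at 0° (2.5); CN at 120° is eclipsed with Ph at 120° (2.7); OH at 240° is eclipsed with H at 240° (1.2). Total 6.4 kcal/mol.
B is staggered. NH2 at 0° is gauche with Br at 60° (0.6); CN at 120° is gauche with Br at 60° (0.5); CN at 120° is gauche with Ph at 180° (0.7); OH at 240° is gauche with Ph at 180° (0.9). Total 2.7 kcal/mol.
E(D) − E(B) = 6.4 − 2.7 = +3.7 kcal/mol.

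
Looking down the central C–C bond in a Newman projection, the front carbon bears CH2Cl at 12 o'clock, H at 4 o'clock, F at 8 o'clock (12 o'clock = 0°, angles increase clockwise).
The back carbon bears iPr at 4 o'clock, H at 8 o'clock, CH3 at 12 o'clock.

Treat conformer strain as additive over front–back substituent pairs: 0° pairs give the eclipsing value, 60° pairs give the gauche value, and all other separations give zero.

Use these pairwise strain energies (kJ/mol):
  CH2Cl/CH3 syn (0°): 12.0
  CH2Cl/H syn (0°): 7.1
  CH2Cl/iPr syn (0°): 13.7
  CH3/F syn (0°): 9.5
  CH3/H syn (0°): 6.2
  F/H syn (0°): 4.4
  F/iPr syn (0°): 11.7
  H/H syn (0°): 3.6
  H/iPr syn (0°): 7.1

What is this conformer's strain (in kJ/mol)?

23.5 kJ/mol

This conformer (eclipsed): CH2Cl(0°)/CH3(0°) eclipsed 12.0; H(120°)/iPr(120°) eclipsed 7.1; F(240°)/H(240°) eclipsed 4.4 → 23.5 kJ/mol.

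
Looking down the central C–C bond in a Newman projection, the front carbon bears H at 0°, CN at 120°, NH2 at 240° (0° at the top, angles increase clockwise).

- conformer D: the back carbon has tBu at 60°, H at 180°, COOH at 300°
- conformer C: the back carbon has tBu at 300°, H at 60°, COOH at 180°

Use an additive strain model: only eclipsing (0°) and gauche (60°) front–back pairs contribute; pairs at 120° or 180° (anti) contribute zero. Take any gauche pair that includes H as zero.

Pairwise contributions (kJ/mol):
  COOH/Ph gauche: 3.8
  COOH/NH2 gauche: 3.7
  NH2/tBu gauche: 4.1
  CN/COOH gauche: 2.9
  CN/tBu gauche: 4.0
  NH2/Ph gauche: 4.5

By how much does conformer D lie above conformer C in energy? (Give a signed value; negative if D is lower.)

-3.0 kJ/mol

D (staggered): CN(120°)/tBu(60°) gauche 4.0; NH2(240°)/COOH(300°) gauche 3.7 → 7.7 kJ/mol.
C (staggered): CN(120°)/COOH(180°) gauche 2.9; NH2(240°)/tBu(300°) gauche 4.1; NH2(240°)/COOH(180°) gauche 3.7 → 10.7 kJ/mol.
E(D) − E(C) = 7.7 − 10.7 = -3.0 kJ/mol.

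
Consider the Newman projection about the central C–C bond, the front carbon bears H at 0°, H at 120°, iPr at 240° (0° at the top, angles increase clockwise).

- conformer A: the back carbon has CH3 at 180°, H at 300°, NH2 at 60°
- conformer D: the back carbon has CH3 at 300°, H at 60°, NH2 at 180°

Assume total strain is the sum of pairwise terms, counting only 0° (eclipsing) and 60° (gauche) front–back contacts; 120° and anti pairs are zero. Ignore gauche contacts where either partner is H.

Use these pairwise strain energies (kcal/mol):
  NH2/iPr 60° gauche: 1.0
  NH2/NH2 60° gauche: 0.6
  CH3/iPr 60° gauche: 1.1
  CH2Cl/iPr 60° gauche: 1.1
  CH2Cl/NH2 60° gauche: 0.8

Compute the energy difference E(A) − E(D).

-1.0 kcal/mol

A is staggered. iPr at 240° is gauche with CH3 at 180° (1.1). Total 1.1 kcal/mol.
D is staggered. iPr at 240° is gauche with CH3 at 300° (1.1); iPr at 240° is gauche with NH2 at 180° (1.0). Total 2.1 kcal/mol.
E(A) − E(D) = 1.1 − 2.1 = -1.0 kcal/mol.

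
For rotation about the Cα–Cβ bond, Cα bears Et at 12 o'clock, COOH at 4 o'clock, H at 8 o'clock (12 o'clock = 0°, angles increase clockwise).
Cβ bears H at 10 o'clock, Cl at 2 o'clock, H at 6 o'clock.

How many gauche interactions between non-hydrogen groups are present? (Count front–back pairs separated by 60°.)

2

Non-H gauche pairs: Et(0°)/Cl(60°); COOH(120°)/Cl(60°) — 2 interactions.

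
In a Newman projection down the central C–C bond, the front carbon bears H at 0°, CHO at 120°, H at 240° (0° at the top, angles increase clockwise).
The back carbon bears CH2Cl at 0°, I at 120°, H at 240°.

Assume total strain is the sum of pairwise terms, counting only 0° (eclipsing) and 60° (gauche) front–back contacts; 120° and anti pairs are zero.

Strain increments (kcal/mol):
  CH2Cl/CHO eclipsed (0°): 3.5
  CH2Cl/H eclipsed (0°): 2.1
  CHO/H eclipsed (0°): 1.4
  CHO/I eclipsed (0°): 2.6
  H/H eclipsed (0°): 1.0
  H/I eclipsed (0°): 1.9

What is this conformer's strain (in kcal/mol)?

This conformer (eclipsed): H(0°)/CH2Cl(0°) eclipsed 2.1; CHO(120°)/I(120°) eclipsed 2.6; H(240°)/H(240°) eclipsed 1.0 → 5.7 kcal/mol.

5.7 kcal/mol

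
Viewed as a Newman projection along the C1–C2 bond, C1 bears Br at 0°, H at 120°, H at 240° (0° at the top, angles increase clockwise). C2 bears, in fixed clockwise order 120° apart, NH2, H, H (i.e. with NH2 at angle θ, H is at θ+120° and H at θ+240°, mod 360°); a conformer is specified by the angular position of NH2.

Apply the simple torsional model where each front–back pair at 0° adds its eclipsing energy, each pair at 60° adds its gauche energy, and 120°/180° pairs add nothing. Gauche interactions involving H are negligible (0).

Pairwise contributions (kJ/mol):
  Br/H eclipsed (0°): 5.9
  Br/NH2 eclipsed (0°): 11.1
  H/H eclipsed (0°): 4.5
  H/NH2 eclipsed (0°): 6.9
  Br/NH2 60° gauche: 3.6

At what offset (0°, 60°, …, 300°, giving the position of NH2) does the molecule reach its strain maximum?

0°

NH2 at 0° (eclipsed): Br(0°)/NH2(0°) eclipsed 11.1; H(120°)/H(120°) eclipsed 4.5; H(240°)/H(240°) eclipsed 4.5 → 20.1 kJ/mol.
NH2 at 60° (staggered): Br(0°)/NH2(60°) gauche 3.6 → 3.6 kJ/mol.
NH2 at 120° (eclipsed): Br(0°)/H(0°) eclipsed 5.9; H(120°)/NH2(120°) eclipsed 6.9; H(240°)/H(240°) eclipsed 4.5 → 17.3 kJ/mol.
NH2 at 180° (staggered): no non-H gauche contacts → 0.0 kJ/mol.
NH2 at 240° (eclipsed): Br(0°)/H(0°) eclipsed 5.9; H(120°)/H(120°) eclipsed 4.5; H(240°)/NH2(240°) eclipsed 6.9 → 17.3 kJ/mol.
NH2 at 300° (staggered): Br(0°)/NH2(300°) gauche 3.6 → 3.6 kJ/mol.
The maximum (20.1 kJ/mol) occurs with NH2 at 0°.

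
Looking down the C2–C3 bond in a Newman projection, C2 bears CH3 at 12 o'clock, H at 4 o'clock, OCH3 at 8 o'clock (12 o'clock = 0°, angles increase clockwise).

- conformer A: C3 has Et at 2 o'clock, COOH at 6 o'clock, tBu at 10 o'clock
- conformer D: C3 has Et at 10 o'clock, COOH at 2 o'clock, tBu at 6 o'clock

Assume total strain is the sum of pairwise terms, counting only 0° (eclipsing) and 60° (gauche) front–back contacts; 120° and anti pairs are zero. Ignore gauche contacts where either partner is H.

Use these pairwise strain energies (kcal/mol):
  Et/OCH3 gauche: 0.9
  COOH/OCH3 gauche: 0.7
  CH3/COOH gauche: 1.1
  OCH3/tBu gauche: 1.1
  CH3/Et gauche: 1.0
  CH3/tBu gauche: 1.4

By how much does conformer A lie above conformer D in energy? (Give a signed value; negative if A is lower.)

A (staggered): CH3–Et gauche, CH3–tBu gauche, OCH3–COOH gauche, OCH3–tBu gauche; 1.0 + 1.4 + 0.7 + 1.1 = 4.2 kcal/mol.
D (staggered): CH3–Et gauche, CH3–COOH gauche, OCH3–Et gauche, OCH3–tBu gauche; 1.0 + 1.1 + 0.9 + 1.1 = 4.1 kcal/mol.
E(A) − E(D) = 4.2 − 4.1 = +0.1 kcal/mol.

+0.1 kcal/mol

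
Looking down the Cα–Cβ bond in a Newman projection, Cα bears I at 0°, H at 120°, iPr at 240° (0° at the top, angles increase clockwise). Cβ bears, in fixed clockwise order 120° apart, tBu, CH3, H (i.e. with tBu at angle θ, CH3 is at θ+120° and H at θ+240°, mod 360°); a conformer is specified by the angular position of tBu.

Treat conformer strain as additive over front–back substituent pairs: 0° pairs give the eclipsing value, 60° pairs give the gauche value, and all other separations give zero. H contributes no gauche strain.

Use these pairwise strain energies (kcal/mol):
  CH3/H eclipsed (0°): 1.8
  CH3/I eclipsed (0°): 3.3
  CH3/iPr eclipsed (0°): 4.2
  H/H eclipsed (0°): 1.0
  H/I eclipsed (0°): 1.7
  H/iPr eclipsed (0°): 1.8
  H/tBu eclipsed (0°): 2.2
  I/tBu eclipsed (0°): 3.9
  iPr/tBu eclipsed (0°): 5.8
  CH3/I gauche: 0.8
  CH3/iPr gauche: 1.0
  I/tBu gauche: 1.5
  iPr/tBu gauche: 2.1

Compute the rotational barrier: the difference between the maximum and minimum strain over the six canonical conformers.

tBu at 0° is eclipsed. I at 0° is eclipsed with tBu at 0° (3.9); H at 120° is eclipsed with CH3 at 120° (1.8); iPr at 240° is eclipsed with H at 240° (1.8). Total 7.5 kcal/mol.
tBu at 60° is staggered. I at 0° is gauche with tBu at 60° (1.5); iPr at 240° is gauche with CH3 at 180° (1.0). Total 2.5 kcal/mol.
tBu at 120° is eclipsed. I at 0° is eclipsed with H at 0° (1.7); H at 120° is eclipsed with tBu at 120° (2.2); iPr at 240° is eclipsed with CH3 at 240° (4.2). Total 8.1 kcal/mol.
tBu at 180° is staggered. I at 0° is gauche with CH3 at 300° (0.8); iPr at 240° is gauche with tBu at 180° (2.1); iPr at 240° is gauche with CH3 at 300° (1.0). Total 3.9 kcal/mol.
tBu at 240° is eclipsed. I at 0° is eclipsed with CH3 at 0° (3.3); H at 120° is eclipsed with H at 120° (1.0); iPr at 240° is eclipsed with tBu at 240° (5.8). Total 10.1 kcal/mol.
tBu at 300° is staggered. I at 0° is gauche with tBu at 300° (1.5); I at 0° is gauche with CH3 at 60° (0.8); iPr at 240° is gauche with tBu at 300° (2.1). Total 4.4 kcal/mol.
Max at 240° (10.1 kcal/mol), min at 60° (2.5 kcal/mol); barrier = 7.6 kcal/mol.

7.6 kcal/mol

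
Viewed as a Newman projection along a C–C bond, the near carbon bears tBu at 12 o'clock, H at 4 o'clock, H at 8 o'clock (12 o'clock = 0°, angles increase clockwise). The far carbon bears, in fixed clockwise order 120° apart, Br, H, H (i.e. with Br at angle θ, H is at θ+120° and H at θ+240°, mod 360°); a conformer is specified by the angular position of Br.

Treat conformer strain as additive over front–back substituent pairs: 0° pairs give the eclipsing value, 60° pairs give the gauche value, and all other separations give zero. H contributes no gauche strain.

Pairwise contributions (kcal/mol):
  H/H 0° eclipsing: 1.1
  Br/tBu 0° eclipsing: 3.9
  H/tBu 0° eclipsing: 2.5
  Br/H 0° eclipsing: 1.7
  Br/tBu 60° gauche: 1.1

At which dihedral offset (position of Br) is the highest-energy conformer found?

0°

Br at 0° (eclipsed): tBu–Br eclipsed, H–H eclipsed, H–H eclipsed; 3.9 + 1.1 + 1.1 = 6.1 kcal/mol.
Br at 60° (staggered): tBu–Br gauche; 1.1 = 1.1 kcal/mol.
Br at 120° (eclipsed): tBu–H eclipsed, H–Br eclipsed, H–H eclipsed; 2.5 + 1.7 + 1.1 = 5.3 kcal/mol.
Br at 180° (staggered): no non-H gauche contacts → 0.0 kcal/mol.
Br at 240° (eclipsed): tBu–H eclipsed, H–H eclipsed, H–Br eclipsed; 2.5 + 1.1 + 1.7 = 5.3 kcal/mol.
Br at 300° (staggered): tBu–Br gauche; 1.1 = 1.1 kcal/mol.
The maximum (6.1 kcal/mol) occurs with Br at 0°.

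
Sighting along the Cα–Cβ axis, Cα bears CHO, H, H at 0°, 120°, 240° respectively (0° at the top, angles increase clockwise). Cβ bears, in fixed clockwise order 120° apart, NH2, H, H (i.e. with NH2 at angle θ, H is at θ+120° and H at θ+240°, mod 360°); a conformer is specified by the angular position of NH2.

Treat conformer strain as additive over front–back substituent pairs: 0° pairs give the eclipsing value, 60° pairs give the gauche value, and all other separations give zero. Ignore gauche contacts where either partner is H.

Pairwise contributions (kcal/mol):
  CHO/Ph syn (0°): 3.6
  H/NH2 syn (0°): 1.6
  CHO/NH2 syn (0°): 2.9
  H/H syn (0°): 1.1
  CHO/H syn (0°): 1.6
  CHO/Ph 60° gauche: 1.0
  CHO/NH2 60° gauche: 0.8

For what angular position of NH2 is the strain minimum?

NH2 at 0° (eclipsed): CHO(0°)/NH2(0°) eclipsed 2.9; H(120°)/H(120°) eclipsed 1.1; H(240°)/H(240°) eclipsed 1.1 → 5.1 kcal/mol.
NH2 at 60° (staggered): CHO(0°)/NH2(60°) gauche 0.8 → 0.8 kcal/mol.
NH2 at 120° (eclipsed): CHO(0°)/H(0°) eclipsed 1.6; H(120°)/NH2(120°) eclipsed 1.6; H(240°)/H(240°) eclipsed 1.1 → 4.3 kcal/mol.
NH2 at 180° (staggered): no non-H gauche contacts → 0.0 kcal/mol.
NH2 at 240° (eclipsed): CHO(0°)/H(0°) eclipsed 1.6; H(120°)/H(120°) eclipsed 1.1; H(240°)/NH2(240°) eclipsed 1.6 → 4.3 kcal/mol.
NH2 at 300° (staggered): CHO(0°)/NH2(300°) gauche 0.8 → 0.8 kcal/mol.
The minimum (0.0 kcal/mol) occurs with NH2 at 180°.

180°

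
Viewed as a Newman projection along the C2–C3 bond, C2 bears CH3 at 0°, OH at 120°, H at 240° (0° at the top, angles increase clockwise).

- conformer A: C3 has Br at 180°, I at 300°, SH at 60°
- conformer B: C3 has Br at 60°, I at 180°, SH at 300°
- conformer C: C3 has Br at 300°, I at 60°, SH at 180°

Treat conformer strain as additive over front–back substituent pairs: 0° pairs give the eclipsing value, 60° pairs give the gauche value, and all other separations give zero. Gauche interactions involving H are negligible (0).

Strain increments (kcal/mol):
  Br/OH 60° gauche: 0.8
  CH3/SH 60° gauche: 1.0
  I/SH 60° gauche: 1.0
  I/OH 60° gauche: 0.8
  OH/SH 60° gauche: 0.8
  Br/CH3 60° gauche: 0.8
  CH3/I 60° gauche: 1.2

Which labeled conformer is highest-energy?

A (staggered): CH3–I gauche, CH3–SH gauche, OH–Br gauche, OH–SH gauche; 1.2 + 1.0 + 0.8 + 0.8 = 3.8 kcal/mol.
B (staggered): CH3–Br gauche, CH3–SH gauche, OH–Br gauche, OH–I gauche; 0.8 + 1.0 + 0.8 + 0.8 = 3.4 kcal/mol.
C (staggered): CH3–Br gauche, CH3–I gauche, OH–I gauche, OH–SH gauche; 0.8 + 1.2 + 0.8 + 0.8 = 3.6 kcal/mol.
A has the highest total (3.8 kcal/mol).

A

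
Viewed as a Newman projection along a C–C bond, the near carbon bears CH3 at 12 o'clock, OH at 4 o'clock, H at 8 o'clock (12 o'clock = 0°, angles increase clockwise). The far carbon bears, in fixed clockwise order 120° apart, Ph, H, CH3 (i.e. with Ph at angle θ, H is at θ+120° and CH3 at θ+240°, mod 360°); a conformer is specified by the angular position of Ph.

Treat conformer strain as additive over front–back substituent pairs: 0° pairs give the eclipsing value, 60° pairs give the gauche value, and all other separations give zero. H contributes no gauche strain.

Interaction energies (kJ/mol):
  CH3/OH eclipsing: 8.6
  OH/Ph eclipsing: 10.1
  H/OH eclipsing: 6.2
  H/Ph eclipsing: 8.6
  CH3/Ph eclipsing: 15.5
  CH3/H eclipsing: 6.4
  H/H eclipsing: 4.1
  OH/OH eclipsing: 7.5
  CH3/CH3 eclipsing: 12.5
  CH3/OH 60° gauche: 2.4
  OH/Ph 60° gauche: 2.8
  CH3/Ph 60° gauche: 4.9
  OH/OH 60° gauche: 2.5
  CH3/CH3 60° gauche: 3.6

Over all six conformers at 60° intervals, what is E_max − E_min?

Ph at 0° (eclipsed): CH3(0°)/Ph(0°) eclipsed 15.5; OH(120°)/H(120°) eclipsed 6.2; H(240°)/CH3(240°) eclipsed 6.4 → 28.1 kJ/mol.
Ph at 60° (staggered): CH3(0°)/Ph(60°) gauche 4.9; CH3(0°)/CH3(300°) gauche 3.6; OH(120°)/Ph(60°) gauche 2.8 → 11.3 kJ/mol.
Ph at 120° (eclipsed): CH3(0°)/CH3(0°) eclipsed 12.5; OH(120°)/Ph(120°) eclipsed 10.1; H(240°)/H(240°) eclipsed 4.1 → 26.7 kJ/mol.
Ph at 180° (staggered): CH3(0°)/CH3(60°) gauche 3.6; OH(120°)/Ph(180°) gauche 2.8; OH(120°)/CH3(60°) gauche 2.4 → 8.8 kJ/mol.
Ph at 240° (eclipsed): CH3(0°)/H(0°) eclipsed 6.4; OH(120°)/CH3(120°) eclipsed 8.6; H(240°)/Ph(240°) eclipsed 8.6 → 23.6 kJ/mol.
Ph at 300° (staggered): CH3(0°)/Ph(300°) gauche 4.9; OH(120°)/CH3(180°) gauche 2.4 → 7.3 kJ/mol.
Max at 0° (28.1 kJ/mol), min at 300° (7.3 kJ/mol); barrier = 20.8 kJ/mol.

20.8 kJ/mol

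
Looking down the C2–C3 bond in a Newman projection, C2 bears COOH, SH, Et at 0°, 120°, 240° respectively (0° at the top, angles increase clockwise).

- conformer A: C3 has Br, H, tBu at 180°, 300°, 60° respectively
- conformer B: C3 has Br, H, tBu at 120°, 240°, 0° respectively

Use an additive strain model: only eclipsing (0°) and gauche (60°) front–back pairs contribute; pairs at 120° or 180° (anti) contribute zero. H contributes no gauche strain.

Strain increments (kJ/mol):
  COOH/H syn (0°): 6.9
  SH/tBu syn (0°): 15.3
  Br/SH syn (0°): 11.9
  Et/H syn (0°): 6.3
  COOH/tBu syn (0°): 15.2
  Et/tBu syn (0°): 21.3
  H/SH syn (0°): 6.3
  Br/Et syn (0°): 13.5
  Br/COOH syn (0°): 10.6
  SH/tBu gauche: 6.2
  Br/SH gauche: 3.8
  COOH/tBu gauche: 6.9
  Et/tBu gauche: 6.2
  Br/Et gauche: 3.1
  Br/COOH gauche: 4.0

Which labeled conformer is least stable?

B

A (staggered): COOH–tBu gauche, SH–Br gauche, SH–tBu gauche, Et–Br gauche; 6.9 + 3.8 + 6.2 + 3.1 = 20.0 kJ/mol.
B (eclipsed): COOH–tBu eclipsed, SH–Br eclipsed, Et–H eclipsed; 15.2 + 11.9 + 6.3 = 33.4 kJ/mol.
B has the highest total (33.4 kJ/mol).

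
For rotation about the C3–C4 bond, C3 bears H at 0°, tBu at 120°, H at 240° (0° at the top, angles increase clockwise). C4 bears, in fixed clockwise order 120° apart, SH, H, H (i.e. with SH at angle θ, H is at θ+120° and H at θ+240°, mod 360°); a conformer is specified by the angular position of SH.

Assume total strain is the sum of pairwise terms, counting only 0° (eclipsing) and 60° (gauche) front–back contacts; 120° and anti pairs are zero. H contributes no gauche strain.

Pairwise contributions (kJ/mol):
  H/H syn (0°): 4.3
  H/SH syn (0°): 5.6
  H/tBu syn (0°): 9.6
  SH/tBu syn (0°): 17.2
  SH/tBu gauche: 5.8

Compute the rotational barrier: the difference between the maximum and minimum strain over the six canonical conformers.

25.8 kJ/mol

SH at 0° (eclipsed): H(0°)/SH(0°) eclipsed 5.6; tBu(120°)/H(120°) eclipsed 9.6; H(240°)/H(240°) eclipsed 4.3 → 19.5 kJ/mol.
SH at 60° (staggered): tBu(120°)/SH(60°) gauche 5.8 → 5.8 kJ/mol.
SH at 120° (eclipsed): H(0°)/H(0°) eclipsed 4.3; tBu(120°)/SH(120°) eclipsed 17.2; H(240°)/H(240°) eclipsed 4.3 → 25.8 kJ/mol.
SH at 180° (staggered): tBu(120°)/SH(180°) gauche 5.8 → 5.8 kJ/mol.
SH at 240° (eclipsed): H(0°)/H(0°) eclipsed 4.3; tBu(120°)/H(120°) eclipsed 9.6; H(240°)/SH(240°) eclipsed 5.6 → 19.5 kJ/mol.
SH at 300° (staggered): no non-H gauche contacts → 0.0 kJ/mol.
Max at 120° (25.8 kJ/mol), min at 300° (0.0 kJ/mol); barrier = 25.8 kJ/mol.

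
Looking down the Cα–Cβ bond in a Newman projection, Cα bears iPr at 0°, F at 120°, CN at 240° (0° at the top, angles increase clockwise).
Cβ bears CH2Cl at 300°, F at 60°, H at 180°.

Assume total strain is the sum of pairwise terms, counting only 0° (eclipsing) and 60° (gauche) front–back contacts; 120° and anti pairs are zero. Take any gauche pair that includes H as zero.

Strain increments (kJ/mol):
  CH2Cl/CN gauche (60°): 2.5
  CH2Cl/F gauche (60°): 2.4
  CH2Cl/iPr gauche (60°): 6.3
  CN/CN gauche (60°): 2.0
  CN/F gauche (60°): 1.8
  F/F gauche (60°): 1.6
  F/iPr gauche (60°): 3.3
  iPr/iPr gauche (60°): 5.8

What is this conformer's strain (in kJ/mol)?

This conformer (staggered): iPr(0°)/CH2Cl(300°) gauche 6.3; iPr(0°)/F(60°) gauche 3.3; F(120°)/F(60°) gauche 1.6; CN(240°)/CH2Cl(300°) gauche 2.5 → 13.7 kJ/mol.

13.7 kJ/mol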